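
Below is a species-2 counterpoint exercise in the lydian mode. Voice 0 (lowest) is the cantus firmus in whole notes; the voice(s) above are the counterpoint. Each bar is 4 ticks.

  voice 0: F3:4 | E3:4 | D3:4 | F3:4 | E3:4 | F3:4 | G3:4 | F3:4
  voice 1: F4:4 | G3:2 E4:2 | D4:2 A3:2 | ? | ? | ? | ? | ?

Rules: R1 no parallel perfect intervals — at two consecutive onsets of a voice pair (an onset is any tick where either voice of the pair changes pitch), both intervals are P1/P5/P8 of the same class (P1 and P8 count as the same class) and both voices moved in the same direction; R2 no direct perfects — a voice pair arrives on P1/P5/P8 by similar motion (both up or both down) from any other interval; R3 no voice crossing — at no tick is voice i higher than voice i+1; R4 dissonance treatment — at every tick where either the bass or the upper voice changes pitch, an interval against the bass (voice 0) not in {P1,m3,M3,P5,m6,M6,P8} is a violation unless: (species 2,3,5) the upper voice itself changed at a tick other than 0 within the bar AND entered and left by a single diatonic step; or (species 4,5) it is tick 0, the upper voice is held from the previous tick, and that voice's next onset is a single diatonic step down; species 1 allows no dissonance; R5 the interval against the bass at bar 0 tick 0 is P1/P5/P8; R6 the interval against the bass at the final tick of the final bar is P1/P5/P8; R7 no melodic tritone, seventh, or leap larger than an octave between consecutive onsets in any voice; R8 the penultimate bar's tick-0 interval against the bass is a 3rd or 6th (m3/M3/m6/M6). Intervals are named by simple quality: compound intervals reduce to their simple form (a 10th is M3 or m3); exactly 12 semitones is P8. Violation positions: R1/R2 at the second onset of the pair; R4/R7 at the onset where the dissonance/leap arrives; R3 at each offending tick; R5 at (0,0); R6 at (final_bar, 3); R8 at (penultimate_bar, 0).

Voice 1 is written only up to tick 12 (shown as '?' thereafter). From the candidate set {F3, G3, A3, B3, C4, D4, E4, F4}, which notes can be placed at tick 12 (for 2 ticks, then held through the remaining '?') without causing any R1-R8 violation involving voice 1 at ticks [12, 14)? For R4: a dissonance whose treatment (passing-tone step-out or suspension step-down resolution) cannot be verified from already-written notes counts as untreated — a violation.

F3: legal
G3: violates R4
A3: legal
B3: violates R4
C4: violates R1
D4: legal
E4: violates R4
F4: violates R2

{A3, D4, F3}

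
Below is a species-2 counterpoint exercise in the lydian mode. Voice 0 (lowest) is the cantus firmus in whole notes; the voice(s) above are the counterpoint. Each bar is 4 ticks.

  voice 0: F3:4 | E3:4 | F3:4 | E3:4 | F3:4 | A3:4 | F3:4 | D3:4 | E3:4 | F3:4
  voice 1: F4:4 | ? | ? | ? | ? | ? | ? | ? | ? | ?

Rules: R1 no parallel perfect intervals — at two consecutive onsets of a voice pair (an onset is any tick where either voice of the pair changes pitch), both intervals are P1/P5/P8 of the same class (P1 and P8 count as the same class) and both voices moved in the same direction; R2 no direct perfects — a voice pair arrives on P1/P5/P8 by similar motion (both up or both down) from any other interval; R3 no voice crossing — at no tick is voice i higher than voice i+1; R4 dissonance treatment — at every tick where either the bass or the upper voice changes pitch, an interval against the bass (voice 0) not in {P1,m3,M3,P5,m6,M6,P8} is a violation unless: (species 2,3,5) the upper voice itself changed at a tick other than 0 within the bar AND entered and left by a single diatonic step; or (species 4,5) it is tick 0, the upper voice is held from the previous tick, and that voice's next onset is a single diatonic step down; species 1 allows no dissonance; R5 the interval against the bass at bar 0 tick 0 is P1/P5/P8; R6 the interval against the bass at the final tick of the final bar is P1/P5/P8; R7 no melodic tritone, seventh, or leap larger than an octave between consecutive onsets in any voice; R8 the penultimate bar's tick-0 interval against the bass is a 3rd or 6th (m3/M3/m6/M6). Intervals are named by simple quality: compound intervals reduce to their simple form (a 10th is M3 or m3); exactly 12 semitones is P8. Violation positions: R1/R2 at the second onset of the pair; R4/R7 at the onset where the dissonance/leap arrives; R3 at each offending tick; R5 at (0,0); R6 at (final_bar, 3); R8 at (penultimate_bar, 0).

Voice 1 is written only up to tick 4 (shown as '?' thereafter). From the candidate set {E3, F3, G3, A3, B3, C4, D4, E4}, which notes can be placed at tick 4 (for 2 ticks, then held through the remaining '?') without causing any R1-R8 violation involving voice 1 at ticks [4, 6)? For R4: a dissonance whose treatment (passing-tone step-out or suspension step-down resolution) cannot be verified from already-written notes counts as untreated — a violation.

{C4}

E3: violates R1,R7
F3: violates R4
G3: violates R7
A3: violates R4
B3: violates R2,R7
C4: legal
D4: violates R4
E4: violates R1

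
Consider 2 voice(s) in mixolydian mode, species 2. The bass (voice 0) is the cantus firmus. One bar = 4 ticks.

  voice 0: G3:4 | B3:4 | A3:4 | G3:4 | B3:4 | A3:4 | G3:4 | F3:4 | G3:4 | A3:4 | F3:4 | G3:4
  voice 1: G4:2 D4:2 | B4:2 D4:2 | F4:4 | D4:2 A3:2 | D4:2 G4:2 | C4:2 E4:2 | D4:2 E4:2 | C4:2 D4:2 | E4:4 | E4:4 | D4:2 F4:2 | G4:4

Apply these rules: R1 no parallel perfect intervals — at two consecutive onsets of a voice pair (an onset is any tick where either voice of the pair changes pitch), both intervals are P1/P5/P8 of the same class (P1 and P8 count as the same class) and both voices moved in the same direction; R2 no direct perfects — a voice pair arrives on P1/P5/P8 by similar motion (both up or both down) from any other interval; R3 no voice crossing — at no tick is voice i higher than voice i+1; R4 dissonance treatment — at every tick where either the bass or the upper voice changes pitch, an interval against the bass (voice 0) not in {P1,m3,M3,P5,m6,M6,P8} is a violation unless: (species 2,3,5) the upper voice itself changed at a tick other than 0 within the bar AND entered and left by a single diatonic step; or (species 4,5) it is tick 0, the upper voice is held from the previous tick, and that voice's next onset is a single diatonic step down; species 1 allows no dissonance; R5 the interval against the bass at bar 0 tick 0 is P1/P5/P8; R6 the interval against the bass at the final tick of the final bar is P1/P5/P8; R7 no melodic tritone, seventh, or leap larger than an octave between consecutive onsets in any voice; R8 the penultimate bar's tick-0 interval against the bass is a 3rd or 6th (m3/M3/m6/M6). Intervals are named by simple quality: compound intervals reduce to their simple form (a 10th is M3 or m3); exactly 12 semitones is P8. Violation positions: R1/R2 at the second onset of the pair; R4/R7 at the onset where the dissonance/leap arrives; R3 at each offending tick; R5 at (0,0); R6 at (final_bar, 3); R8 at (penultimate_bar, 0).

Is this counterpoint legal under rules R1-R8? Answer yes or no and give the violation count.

bar 0: v0=G3 v1=G4 (P8)
bar 1: v0=B3 v1=B4 (P8)
bar 2: v0=A3 v1=F4 (m6)
bar 3: v0=G3 v1=D4 (P5)
bar 4: v0=B3 v1=D4 (m3)
bar 5: v0=A3 v1=C4 (m3)
bar 6: v0=G3 v1=D4 (P5)
bar 7: v0=F3 v1=C4 (P5)
bar 8: v0=G3 v1=E4 (M6)
bar 9: v0=A3 v1=E4 (P5)
bar 10: v0=F3 v1=D4 (M6)
bar 11: v0=G3 v1=G4 (P8)
  R2 @ bar1.0: G3/D4 P5 -> B3/B4 P8 similar
  R2 @ bar3.0: A3/F4 m6 -> G3/D4 P5 similar
  R4 @ bar3.2: G3/A3 M2 untreated
  R1 @ bar6.0: A3/E4 P5 -> G3/D4 P5 similar
  R2 @ bar7.0: G3/E4 M6 -> F3/C4 P5 similar
  R1 @ bar11.0: F3/F4 P8 -> G3/G4 P8 similar

No (6 violations)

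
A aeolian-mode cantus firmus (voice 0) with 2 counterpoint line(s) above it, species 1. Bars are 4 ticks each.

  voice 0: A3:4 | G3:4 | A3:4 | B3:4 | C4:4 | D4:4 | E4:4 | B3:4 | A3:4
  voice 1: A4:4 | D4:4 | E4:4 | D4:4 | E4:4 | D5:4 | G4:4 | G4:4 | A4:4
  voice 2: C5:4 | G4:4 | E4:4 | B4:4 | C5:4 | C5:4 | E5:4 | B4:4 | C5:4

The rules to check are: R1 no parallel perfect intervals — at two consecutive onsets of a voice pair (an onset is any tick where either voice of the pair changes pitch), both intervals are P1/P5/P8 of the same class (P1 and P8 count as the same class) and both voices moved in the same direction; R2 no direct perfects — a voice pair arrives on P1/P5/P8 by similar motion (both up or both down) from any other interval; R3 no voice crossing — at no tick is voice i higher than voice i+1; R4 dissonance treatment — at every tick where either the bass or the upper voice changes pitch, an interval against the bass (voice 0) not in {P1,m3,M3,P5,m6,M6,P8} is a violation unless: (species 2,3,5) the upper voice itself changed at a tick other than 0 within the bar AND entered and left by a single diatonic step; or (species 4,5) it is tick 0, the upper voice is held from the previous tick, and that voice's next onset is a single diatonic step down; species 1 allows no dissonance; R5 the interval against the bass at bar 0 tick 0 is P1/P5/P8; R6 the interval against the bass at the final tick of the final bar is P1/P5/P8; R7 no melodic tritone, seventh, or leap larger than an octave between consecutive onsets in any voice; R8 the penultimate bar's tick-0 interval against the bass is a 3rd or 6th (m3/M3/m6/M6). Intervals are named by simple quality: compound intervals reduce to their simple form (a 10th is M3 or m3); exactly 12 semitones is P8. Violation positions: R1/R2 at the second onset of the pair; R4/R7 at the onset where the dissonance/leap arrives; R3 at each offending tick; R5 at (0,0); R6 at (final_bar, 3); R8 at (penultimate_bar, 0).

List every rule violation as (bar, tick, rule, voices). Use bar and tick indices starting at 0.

(0, 0, R5, (0, 2))
(1, 0, R2, (0, 1))
(1, 0, R2, (0, 2))
(2, 0, R1, (0, 1))
(3, 0, R2, (0, 2))
(4, 0, R1, (0, 2))
(5, 0, R2, (0, 1))
(5, 0, R3, (1, 2))
(5, 0, R4, (0, 2))
(5, 0, R7, (1,))
(5, 1, R3, (1, 2))
(5, 2, R3, (1, 2))
(5, 3, R3, (1, 2))
(6, 0, R2, (0, 2))
(7, 0, R1, (0, 2))
(7, 0, R8, (0, 2))
(8, 3, R6, (0, 2))

bar 0: v0=A3 v1=A4 v2=C5 downbeat m3
bar 1: v0=G3 v1=D4 v2=G4 downbeat P8
bar 2: v0=A3 v1=E4 v2=E4 downbeat P5
bar 3: v0=B3 v1=D4 v2=B4 downbeat P8
bar 4: v0=C4 v1=E4 v2=C5 downbeat P8
bar 5: v0=D4 v1=D5 v2=C5 downbeat m7
bar 6: v0=E4 v1=G4 v2=E5 downbeat P8
bar 7: v0=B3 v1=G4 v2=B4 downbeat P8
bar 8: v0=A3 v1=A4 v2=C5 downbeat m3
  -> R5 @ bar 0 tick 0 v(0, 2): opens on m3
  -> R2 @ bar 1 tick 0 v(0, 1): A3/A4 P8 -> G3/D4 P5 similar
  -> R2 @ bar 1 tick 0 v(0, 2): A3/C5 m3 -> G3/G4 P8 similar
  -> R1 @ bar 2 tick 0 v(0, 1): G3/D4 P5 -> A3/E4 P5 similar
  -> R2 @ bar 3 tick 0 v(0, 2): A3/E4 P5 -> B3/B4 P8 similar
  -> R1 @ bar 4 tick 0 v(0, 2): B3/B4 P8 -> C4/C5 P8 similar
  -> R2 @ bar 5 tick 0 v(0, 1): C4/E4 M3 -> D4/D5 P8 similar
  -> R3 @ bar 5 tick 0 v(1, 2): D5 above C5
  -> R4 @ bar 5 tick 0 v(0, 2): D4/C5 m7 untreated
  -> R7 @ bar 5 tick 0 v(1,): E4->D5 leap 10st
  -> R3 @ bar 5 tick 1 v(1, 2): D5 above C5
  -> R3 @ bar 5 tick 2 v(1, 2): D5 above C5
  -> R3 @ bar 5 tick 3 v(1, 2): D5 above C5
  -> R2 @ bar 6 tick 0 v(0, 2): D4/C5 m7 -> E4/E5 P8 similar
  -> R1 @ bar 7 tick 0 v(0, 2): E4/E5 P8 -> B3/B4 P8 similar
  -> R8 @ bar 7 tick 0 v(0, 2): penult P8 not 3rd/6th
  -> R6 @ bar 8 tick 3 v(0, 2): closes on m3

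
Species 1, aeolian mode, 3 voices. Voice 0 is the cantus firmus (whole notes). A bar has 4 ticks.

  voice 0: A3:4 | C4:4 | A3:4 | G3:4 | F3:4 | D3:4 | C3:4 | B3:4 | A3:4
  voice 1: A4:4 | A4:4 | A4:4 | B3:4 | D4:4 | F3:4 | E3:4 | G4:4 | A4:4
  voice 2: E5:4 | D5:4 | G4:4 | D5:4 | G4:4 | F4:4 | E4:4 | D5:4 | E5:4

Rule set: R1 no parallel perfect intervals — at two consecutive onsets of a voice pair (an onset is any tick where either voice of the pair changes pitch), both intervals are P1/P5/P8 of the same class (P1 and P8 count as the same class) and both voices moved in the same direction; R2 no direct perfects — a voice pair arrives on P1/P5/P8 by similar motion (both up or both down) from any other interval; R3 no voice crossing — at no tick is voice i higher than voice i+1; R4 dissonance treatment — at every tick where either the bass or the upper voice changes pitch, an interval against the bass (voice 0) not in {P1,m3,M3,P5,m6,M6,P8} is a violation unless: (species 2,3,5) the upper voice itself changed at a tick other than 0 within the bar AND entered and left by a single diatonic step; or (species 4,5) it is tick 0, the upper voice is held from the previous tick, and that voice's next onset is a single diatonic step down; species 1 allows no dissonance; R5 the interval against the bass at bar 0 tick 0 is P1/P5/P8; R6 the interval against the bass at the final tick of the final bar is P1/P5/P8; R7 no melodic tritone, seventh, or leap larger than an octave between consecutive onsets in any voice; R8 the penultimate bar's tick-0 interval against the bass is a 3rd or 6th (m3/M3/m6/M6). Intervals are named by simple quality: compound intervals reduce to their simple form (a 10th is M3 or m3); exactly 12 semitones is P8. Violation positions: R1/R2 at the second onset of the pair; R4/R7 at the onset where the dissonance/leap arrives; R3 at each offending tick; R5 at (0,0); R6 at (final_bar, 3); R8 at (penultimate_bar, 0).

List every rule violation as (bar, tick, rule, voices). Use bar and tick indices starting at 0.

bar 0: v0=A3 v1=A4 v2=E5 downbeat P5
bar 1: v0=C4 v1=A4 v2=D5 downbeat M2
bar 2: v0=A3 v1=A4 v2=G4 downbeat m7
bar 3: v0=G3 v1=B3 v2=D5 downbeat P5
bar 4: v0=F3 v1=D4 v2=G4 downbeat M2
bar 5: v0=D3 v1=F3 v2=F4 downbeat m3
bar 6: v0=C3 v1=E3 v2=E4 downbeat M3
bar 7: v0=B3 v1=G4 v2=D5 downbeat m3
bar 8: v0=A3 v1=A4 v2=E5 downbeat P5
  -> R4 @ bar 1 tick 0 v(0, 2): C4/D5 M2 untreated
  -> R3 @ bar 2 tick 0 v(1, 2): A4 above G4
  -> R4 @ bar 2 tick 0 v(0, 2): A3/G4 m7 untreated
  -> R3 @ bar 2 tick 1 v(1, 2): A4 above G4
  -> R3 @ bar 2 tick 2 v(1, 2): A4 above G4
  -> R3 @ bar 2 tick 3 v(1, 2): A4 above G4
  -> R7 @ bar 3 tick 0 v(1,): A4->B3 leap 10st
  -> R4 @ bar 4 tick 0 v(0, 2): F3/G4 M2 untreated
  -> R2 @ bar 5 tick 0 v(1, 2): D4/G4 P4 -> F3/F4 P8 similar
  -> R1 @ bar 6 tick 0 v(1, 2): F3/F4 P8 -> E3/E4 P8 similar
  -> R2 @ bar 7 tick 0 v(1, 2): E3/E4 P8 -> G4/D5 P5 similar
  -> R7 @ bar 7 tick 0 v(0,): C3->B3 leap 11st
  -> R7 @ bar 7 tick 0 v(1,): E3->G4 leap 15st
  -> R7 @ bar 7 tick 0 v(2,): E4->D5 leap 10st
  -> R1 @ bar 8 tick 0 v(1, 2): G4/D5 P5 -> A4/E5 P5 similar

(1, 0, R4, (0, 2))
(2, 0, R3, (1, 2))
(2, 0, R4, (0, 2))
(2, 1, R3, (1, 2))
(2, 2, R3, (1, 2))
(2, 3, R3, (1, 2))
(3, 0, R7, (1,))
(4, 0, R4, (0, 2))
(5, 0, R2, (1, 2))
(6, 0, R1, (1, 2))
(7, 0, R2, (1, 2))
(7, 0, R7, (0,))
(7, 0, R7, (1,))
(7, 0, R7, (2,))
(8, 0, R1, (1, 2))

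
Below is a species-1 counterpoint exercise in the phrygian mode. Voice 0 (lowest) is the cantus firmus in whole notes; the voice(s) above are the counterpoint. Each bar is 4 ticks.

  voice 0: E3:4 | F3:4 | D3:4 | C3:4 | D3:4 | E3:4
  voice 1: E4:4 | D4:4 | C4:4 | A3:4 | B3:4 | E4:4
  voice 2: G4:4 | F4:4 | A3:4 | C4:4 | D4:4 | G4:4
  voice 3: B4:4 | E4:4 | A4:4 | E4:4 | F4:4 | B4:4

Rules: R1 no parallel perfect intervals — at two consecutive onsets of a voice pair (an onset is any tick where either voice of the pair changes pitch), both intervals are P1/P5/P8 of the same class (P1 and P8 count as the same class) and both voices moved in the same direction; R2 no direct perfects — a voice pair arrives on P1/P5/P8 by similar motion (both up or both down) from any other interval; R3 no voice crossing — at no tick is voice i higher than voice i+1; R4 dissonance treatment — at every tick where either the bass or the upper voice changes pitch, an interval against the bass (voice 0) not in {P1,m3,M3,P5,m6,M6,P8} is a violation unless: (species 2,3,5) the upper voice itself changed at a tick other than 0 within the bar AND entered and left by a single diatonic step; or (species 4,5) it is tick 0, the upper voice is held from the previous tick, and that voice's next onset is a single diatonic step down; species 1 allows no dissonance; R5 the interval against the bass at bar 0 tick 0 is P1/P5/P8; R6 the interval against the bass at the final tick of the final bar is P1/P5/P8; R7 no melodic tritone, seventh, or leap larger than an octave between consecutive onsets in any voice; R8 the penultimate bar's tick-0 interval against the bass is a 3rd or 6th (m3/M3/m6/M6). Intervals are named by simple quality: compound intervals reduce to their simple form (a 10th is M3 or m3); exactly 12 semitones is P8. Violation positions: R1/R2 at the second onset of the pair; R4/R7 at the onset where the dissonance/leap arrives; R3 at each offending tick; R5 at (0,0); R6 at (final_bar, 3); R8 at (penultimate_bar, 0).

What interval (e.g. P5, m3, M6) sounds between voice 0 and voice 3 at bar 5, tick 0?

voice 0=E3 voice 3=B4 -> P5

P5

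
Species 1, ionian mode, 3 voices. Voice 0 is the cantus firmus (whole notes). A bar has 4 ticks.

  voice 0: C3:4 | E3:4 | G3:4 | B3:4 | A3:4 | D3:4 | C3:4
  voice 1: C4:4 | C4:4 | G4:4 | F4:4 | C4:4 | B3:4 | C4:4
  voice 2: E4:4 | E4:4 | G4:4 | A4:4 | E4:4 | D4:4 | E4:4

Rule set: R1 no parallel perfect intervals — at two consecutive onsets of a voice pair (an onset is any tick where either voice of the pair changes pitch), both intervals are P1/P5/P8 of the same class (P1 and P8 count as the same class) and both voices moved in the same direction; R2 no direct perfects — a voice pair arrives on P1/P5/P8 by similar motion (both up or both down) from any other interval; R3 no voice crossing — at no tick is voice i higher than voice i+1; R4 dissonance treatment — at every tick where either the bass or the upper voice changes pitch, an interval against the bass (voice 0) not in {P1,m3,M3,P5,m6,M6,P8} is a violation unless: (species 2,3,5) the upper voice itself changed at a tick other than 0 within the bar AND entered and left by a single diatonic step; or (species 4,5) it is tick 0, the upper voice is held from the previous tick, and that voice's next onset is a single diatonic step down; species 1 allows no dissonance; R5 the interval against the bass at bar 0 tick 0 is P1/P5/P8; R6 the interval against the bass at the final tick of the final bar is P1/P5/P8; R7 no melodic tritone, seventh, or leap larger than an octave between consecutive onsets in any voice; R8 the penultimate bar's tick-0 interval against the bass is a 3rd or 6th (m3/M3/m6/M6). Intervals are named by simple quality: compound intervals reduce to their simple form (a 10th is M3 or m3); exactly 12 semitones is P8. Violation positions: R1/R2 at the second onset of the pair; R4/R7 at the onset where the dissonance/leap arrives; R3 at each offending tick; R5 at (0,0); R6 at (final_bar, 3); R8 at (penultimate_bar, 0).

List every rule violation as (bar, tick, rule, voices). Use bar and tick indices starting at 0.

bar 0: v0=C3 v1=C4 v2=E4 downbeat M3
bar 1: v0=E3 v1=C4 v2=E4 downbeat P8
bar 2: v0=G3 v1=G4 v2=G4 downbeat P8
bar 3: v0=B3 v1=F4 v2=A4 downbeat m7
bar 4: v0=A3 v1=C4 v2=E4 downbeat P5
bar 5: v0=D3 v1=B3 v2=D4 downbeat P8
bar 6: v0=C3 v1=C4 v2=E4 downbeat M3
  -> R5 @ bar 0 tick 0 v(0, 2): opens on M3
  -> R1 @ bar 2 tick 0 v(0, 2): E3/E4 P8 -> G3/G4 P8 similar
  -> R2 @ bar 2 tick 0 v(0, 1): E3/C4 m6 -> G3/G4 P8 similar
  -> R2 @ bar 2 tick 0 v(1, 2): C4/E4 M3 -> G4/G4 P1 similar
  -> R4 @ bar 3 tick 0 v(0, 1): B3/F4 TT untreated
  -> R4 @ bar 3 tick 0 v(0, 2): B3/A4 m7 untreated
  -> R2 @ bar 4 tick 0 v(0, 2): B3/A4 m7 -> A3/E4 P5 similar
  -> R2 @ bar 5 tick 0 v(0, 2): A3/E4 P5 -> D3/D4 P8 similar
  -> R8 @ bar 5 tick 0 v(0, 2): penult P8 not 3rd/6th
  -> R6 @ bar 6 tick 3 v(0, 2): closes on M3

(0, 0, R5, (0, 2))
(2, 0, R1, (0, 2))
(2, 0, R2, (0, 1))
(2, 0, R2, (1, 2))
(3, 0, R4, (0, 1))
(3, 0, R4, (0, 2))
(4, 0, R2, (0, 2))
(5, 0, R2, (0, 2))
(5, 0, R8, (0, 2))
(6, 3, R6, (0, 2))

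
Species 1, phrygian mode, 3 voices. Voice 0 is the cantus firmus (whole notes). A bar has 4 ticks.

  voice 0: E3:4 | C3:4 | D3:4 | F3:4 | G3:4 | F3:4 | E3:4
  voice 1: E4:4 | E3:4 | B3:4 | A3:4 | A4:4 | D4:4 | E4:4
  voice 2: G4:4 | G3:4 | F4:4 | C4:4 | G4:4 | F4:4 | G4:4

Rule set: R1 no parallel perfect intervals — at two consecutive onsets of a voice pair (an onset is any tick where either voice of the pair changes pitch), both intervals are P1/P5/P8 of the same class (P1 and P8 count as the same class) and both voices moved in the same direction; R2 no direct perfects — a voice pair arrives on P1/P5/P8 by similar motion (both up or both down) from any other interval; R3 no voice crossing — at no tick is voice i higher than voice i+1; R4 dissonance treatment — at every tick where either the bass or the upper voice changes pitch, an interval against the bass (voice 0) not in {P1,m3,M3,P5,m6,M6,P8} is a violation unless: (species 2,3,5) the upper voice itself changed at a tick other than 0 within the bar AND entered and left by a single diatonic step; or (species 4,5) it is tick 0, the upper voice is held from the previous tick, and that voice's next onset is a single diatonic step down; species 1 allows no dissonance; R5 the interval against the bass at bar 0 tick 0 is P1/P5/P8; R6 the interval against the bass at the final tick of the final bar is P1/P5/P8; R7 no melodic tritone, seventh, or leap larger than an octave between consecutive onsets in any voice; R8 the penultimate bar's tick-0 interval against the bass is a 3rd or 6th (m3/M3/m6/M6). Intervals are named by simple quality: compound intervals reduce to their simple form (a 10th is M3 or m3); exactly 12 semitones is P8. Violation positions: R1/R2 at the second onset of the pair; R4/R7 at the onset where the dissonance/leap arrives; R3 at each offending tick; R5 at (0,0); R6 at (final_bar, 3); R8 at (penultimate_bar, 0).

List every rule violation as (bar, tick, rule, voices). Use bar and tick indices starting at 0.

bar 0: v0=E3 v1=E4 v2=G4 downbeat m3
bar 1: v0=C3 v1=E3 v2=G3 downbeat P5
bar 2: v0=D3 v1=B3 v2=F4 downbeat m3
bar 3: v0=F3 v1=A3 v2=C4 downbeat P5
bar 4: v0=G3 v1=A4 v2=G4 downbeat P8
bar 5: v0=F3 v1=D4 v2=F4 downbeat P8
bar 6: v0=E3 v1=E4 v2=G4 downbeat m3
  -> R5 @ bar 0 tick 0 v(0, 2): opens on m3
  -> R2 @ bar 1 tick 0 v(0, 2): E3/G4 m3 -> C3/G3 P5 similar
  -> R7 @ bar 2 tick 0 v(2,): G3->F4 leap 10st
  -> R2 @ bar 4 tick 0 v(0, 2): F3/C4 P5 -> G3/G4 P8 similar
  -> R3 @ bar 4 tick 0 v(1, 2): A4 above G4
  -> R4 @ bar 4 tick 0 v(0, 1): G3/A4 M2 untreated
  -> R3 @ bar 4 tick 1 v(1, 2): A4 above G4
  -> R3 @ bar 4 tick 2 v(1, 2): A4 above G4
  -> R3 @ bar 4 tick 3 v(1, 2): A4 above G4
  -> R1 @ bar 5 tick 0 v(0, 2): G3/G4 P8 -> F3/F4 P8 similar
  -> R8 @ bar 5 tick 0 v(0, 2): penult P8 not 3rd/6th
  -> R6 @ bar 6 tick 3 v(0, 2): closes on m3

(0, 0, R5, (0, 2))
(1, 0, R2, (0, 2))
(2, 0, R7, (2,))
(4, 0, R2, (0, 2))
(4, 0, R3, (1, 2))
(4, 0, R4, (0, 1))
(4, 1, R3, (1, 2))
(4, 2, R3, (1, 2))
(4, 3, R3, (1, 2))
(5, 0, R1, (0, 2))
(5, 0, R8, (0, 2))
(6, 3, R6, (0, 2))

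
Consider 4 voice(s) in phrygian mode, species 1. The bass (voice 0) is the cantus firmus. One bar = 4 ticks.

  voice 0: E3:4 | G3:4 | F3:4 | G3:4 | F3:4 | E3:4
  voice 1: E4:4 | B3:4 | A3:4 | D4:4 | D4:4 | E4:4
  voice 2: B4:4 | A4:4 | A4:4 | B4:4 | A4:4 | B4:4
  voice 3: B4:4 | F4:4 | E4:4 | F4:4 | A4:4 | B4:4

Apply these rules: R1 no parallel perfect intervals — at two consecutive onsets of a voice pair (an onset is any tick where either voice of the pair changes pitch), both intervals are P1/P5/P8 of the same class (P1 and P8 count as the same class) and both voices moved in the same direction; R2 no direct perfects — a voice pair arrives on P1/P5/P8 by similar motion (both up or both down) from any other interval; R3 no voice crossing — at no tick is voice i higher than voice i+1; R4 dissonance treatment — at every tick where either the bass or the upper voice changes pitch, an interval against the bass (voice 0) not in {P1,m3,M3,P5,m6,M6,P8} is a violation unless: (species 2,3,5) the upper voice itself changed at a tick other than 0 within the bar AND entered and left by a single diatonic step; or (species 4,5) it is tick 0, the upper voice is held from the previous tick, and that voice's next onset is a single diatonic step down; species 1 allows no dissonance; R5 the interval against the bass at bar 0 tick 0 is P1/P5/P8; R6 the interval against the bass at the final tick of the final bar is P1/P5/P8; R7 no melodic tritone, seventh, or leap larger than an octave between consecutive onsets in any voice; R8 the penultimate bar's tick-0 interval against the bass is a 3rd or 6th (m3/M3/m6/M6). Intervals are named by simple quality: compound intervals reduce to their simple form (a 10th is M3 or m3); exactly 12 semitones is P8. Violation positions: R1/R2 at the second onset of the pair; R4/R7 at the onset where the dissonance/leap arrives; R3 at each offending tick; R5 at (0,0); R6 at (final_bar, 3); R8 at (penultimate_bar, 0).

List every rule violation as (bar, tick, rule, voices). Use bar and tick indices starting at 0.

bar 0: v0=E3 v1=E4 v2=B4 v3=B4 downbeat P5
bar 1: v0=G3 v1=B3 v2=A4 v3=F4 downbeat m7
bar 2: v0=F3 v1=A3 v2=A4 v3=E4 downbeat M7
bar 3: v0=G3 v1=D4 v2=B4 v3=F4 downbeat m7
bar 4: v0=F3 v1=D4 v2=A4 v3=A4 downbeat M3
bar 5: v0=E3 v1=E4 v2=B4 v3=B4 downbeat P5
  -> R3 @ bar 1 tick 0 v(2, 3): A4 above F4
  -> R4 @ bar 1 tick 0 v(0, 2): G3/A4 M2 untreated
  -> R4 @ bar 1 tick 0 v(0, 3): G3/F4 m7 untreated
  -> R7 @ bar 1 tick 0 v(3,): B4->F4 leap 6st
  -> R3 @ bar 1 tick 1 v(2, 3): A4 above F4
  -> R3 @ bar 1 tick 2 v(2, 3): A4 above F4
  -> R3 @ bar 1 tick 3 v(2, 3): A4 above F4
  -> R2 @ bar 2 tick 0 v(1, 3): B3/F4 TT -> A3/E4 P5 similar
  -> R3 @ bar 2 tick 0 v(2, 3): A4 above E4
  -> R4 @ bar 2 tick 0 v(0, 3): F3/E4 M7 untreated
  -> R3 @ bar 2 tick 1 v(2, 3): A4 above E4
  -> R3 @ bar 2 tick 2 v(2, 3): A4 above E4
  -> R3 @ bar 2 tick 3 v(2, 3): A4 above E4
  -> R2 @ bar 3 tick 0 v(0, 1): F3/A3 M3 -> G3/D4 P5 similar
  -> R3 @ bar 3 tick 0 v(2, 3): B4 above F4
  -> R4 @ bar 3 tick 0 v(0, 3): G3/F4 m7 untreated
  -> R3 @ bar 3 tick 1 v(2, 3): B4 above F4
  -> R3 @ bar 3 tick 2 v(2, 3): B4 above F4
  -> R3 @ bar 3 tick 3 v(2, 3): B4 above F4
  -> R1 @ bar 5 tick 0 v(1, 2): D4/A4 P5 -> E4/B4 P5 similar
  -> R1 @ bar 5 tick 0 v(1, 3): D4/A4 P5 -> E4/B4 P5 similar
  -> R1 @ bar 5 tick 0 v(2, 3): A4/A4 P1 -> B4/B4 P1 similar

(1, 0, R3, (2, 3))
(1, 0, R4, (0, 2))
(1, 0, R4, (0, 3))
(1, 0, R7, (3,))
(1, 1, R3, (2, 3))
(1, 2, R3, (2, 3))
(1, 3, R3, (2, 3))
(2, 0, R2, (1, 3))
(2, 0, R3, (2, 3))
(2, 0, R4, (0, 3))
(2, 1, R3, (2, 3))
(2, 2, R3, (2, 3))
(2, 3, R3, (2, 3))
(3, 0, R2, (0, 1))
(3, 0, R3, (2, 3))
(3, 0, R4, (0, 3))
(3, 1, R3, (2, 3))
(3, 2, R3, (2, 3))
(3, 3, R3, (2, 3))
(5, 0, R1, (1, 2))
(5, 0, R1, (1, 3))
(5, 0, R1, (2, 3))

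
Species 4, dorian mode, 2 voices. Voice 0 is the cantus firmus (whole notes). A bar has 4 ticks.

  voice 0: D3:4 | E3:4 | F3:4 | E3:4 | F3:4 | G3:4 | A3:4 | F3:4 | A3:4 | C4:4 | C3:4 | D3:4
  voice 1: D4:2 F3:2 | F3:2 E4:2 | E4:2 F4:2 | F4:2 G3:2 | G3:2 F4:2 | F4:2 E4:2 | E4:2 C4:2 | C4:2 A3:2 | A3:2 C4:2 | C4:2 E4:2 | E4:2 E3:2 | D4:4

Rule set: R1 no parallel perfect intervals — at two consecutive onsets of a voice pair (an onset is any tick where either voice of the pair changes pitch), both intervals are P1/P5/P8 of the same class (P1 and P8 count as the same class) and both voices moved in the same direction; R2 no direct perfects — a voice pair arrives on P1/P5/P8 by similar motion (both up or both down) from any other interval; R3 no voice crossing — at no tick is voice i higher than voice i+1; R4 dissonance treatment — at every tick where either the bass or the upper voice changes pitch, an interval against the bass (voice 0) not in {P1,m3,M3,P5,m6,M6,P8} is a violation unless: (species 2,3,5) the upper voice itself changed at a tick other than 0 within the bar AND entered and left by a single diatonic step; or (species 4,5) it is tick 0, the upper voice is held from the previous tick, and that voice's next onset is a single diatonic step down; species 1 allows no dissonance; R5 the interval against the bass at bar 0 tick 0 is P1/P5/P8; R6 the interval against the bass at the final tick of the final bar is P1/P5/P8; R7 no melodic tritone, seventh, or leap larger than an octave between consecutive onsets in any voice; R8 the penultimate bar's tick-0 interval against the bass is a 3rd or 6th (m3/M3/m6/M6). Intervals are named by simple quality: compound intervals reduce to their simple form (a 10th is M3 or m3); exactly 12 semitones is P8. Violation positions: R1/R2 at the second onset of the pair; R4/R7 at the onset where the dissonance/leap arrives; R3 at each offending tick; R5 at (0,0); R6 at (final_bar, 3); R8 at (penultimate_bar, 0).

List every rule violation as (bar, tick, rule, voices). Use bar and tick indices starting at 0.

(1, 0, R4, (0, 1))
(1, 2, R7, (1,))
(2, 0, R4, (0, 1))
(3, 0, R4, (0, 1))
(3, 2, R7, (1,))
(4, 0, R4, (0, 1))
(4, 2, R7, (1,))
(11, 0, R2, (0, 1))
(11, 0, R7, (1,))

bar 0: v0=D3 v1=D4 downbeat P8
bar 1: v0=E3 v1=F3 downbeat m2
bar 2: v0=F3 v1=E4 downbeat M7
bar 3: v0=E3 v1=F4 downbeat m2
bar 4: v0=F3 v1=G3 downbeat M2
bar 5: v0=G3 v1=F4 downbeat m7
bar 6: v0=A3 v1=E4 downbeat P5
bar 7: v0=F3 v1=C4 downbeat P5
bar 8: v0=A3 v1=A3 downbeat P1
bar 9: v0=C4 v1=C4 downbeat P1
bar 10: v0=C3 v1=E4 downbeat M3
bar 11: v0=D3 v1=D4 downbeat P8
  -> R4 @ bar 1 tick 0 v(0, 1): E3/F3 m2 untreated
  -> R7 @ bar 1 tick 2 v(1,): F3->E4 leap 11st
  -> R4 @ bar 2 tick 0 v(0, 1): F3/E4 M7 untreated
  -> R4 @ bar 3 tick 0 v(0, 1): E3/F4 m2 untreated
  -> R7 @ bar 3 tick 2 v(1,): F4->G3 leap 10st
  -> R4 @ bar 4 tick 0 v(0, 1): F3/G3 M2 untreated
  -> R7 @ bar 4 tick 2 v(1,): G3->F4 leap 10st
  -> R2 @ bar 11 tick 0 v(0, 1): C3/E3 M3 -> D3/D4 P8 similar
  -> R7 @ bar 11 tick 0 v(1,): E3->D4 leap 10st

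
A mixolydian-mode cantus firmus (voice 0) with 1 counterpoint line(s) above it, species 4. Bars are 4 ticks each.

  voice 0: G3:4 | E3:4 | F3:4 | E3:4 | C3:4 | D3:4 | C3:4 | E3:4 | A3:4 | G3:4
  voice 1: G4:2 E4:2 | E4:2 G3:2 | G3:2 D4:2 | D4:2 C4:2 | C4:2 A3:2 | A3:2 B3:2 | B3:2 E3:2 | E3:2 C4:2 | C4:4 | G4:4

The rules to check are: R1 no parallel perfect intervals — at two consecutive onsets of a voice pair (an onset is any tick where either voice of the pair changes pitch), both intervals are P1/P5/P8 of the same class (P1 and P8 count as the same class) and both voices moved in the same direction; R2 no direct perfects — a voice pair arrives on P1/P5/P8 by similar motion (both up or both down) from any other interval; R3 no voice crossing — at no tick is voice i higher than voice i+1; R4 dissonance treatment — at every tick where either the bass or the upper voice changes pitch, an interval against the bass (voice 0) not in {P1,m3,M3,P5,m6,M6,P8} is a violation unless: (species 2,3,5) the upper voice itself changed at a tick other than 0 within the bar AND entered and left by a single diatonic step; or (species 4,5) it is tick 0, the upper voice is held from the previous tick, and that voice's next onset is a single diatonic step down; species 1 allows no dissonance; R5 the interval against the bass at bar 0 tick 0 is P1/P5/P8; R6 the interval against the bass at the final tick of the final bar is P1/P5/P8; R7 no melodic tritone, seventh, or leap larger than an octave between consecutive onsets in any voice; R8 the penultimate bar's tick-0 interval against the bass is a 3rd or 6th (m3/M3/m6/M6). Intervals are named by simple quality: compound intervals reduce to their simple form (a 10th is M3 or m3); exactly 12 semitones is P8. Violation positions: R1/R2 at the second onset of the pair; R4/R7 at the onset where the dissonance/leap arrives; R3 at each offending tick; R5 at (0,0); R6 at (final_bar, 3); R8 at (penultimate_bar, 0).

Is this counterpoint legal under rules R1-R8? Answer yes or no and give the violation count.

bar 0: v0=G3 v1=G4 (P8)
bar 1: v0=E3 v1=E4 (P8)
bar 2: v0=F3 v1=G3 (M2)
bar 3: v0=E3 v1=D4 (m7)
bar 4: v0=C3 v1=C4 (P8)
bar 5: v0=D3 v1=A3 (P5)
bar 6: v0=C3 v1=B3 (M7)
bar 7: v0=E3 v1=E3 (P1)
bar 8: v0=A3 v1=C4 (m3)
bar 9: v0=G3 v1=G4 (P8)
  R4 @ bar2.0: F3/G3 M2 untreated
  R4 @ bar6.0: C3/B3 M7 untreated

No (2 violations)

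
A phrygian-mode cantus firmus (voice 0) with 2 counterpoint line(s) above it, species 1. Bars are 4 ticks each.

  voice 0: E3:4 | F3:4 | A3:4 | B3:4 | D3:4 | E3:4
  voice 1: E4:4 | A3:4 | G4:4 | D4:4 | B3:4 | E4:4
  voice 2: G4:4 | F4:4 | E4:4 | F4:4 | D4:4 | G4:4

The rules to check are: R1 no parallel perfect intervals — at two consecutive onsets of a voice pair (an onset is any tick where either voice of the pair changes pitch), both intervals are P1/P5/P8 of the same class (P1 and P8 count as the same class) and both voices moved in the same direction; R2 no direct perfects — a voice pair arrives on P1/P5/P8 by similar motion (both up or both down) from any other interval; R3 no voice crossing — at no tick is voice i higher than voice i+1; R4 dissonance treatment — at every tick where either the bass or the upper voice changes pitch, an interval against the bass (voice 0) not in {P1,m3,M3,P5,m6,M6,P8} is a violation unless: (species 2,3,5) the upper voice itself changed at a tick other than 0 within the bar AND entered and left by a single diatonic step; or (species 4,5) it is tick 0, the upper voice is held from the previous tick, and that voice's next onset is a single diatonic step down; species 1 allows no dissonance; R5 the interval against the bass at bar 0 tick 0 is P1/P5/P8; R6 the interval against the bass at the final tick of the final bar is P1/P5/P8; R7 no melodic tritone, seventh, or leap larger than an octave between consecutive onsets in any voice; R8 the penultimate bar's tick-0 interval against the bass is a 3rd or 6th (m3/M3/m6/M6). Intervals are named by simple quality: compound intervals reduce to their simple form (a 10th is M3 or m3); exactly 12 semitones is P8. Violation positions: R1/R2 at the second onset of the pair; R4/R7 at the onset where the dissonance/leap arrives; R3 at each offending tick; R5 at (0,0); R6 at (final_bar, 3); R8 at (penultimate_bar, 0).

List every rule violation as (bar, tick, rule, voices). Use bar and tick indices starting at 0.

bar 0: v0=E3 v1=E4 v2=G4 downbeat m3
bar 1: v0=F3 v1=A3 v2=F4 downbeat P8
bar 2: v0=A3 v1=G4 v2=E4 downbeat P5
bar 3: v0=B3 v1=D4 v2=F4 downbeat TT
bar 4: v0=D3 v1=B3 v2=D4 downbeat P8
bar 5: v0=E3 v1=E4 v2=G4 downbeat m3
  -> R5 @ bar 0 tick 0 v(0, 2): opens on m3
  -> R3 @ bar 2 tick 0 v(1, 2): G4 above E4
  -> R4 @ bar 2 tick 0 v(0, 1): A3/G4 m7 untreated
  -> R7 @ bar 2 tick 0 v(1,): A3->G4 leap 10st
  -> R3 @ bar 2 tick 1 v(1, 2): G4 above E4
  -> R3 @ bar 2 tick 2 v(1, 2): G4 above E4
  -> R3 @ bar 2 tick 3 v(1, 2): G4 above E4
  -> R4 @ bar 3 tick 0 v(0, 2): B3/F4 TT untreated
  -> R2 @ bar 4 tick 0 v(0, 2): B3/F4 TT -> D3/D4 P8 similar
  -> R8 @ bar 4 tick 0 v(0, 2): penult P8 not 3rd/6th
  -> R2 @ bar 5 tick 0 v(0, 1): D3/B3 M6 -> E3/E4 P8 similar
  -> R6 @ bar 5 tick 3 v(0, 2): closes on m3

(0, 0, R5, (0, 2))
(2, 0, R3, (1, 2))
(2, 0, R4, (0, 1))
(2, 0, R7, (1,))
(2, 1, R3, (1, 2))
(2, 2, R3, (1, 2))
(2, 3, R3, (1, 2))
(3, 0, R4, (0, 2))
(4, 0, R2, (0, 2))
(4, 0, R8, (0, 2))
(5, 0, R2, (0, 1))
(5, 3, R6, (0, 2))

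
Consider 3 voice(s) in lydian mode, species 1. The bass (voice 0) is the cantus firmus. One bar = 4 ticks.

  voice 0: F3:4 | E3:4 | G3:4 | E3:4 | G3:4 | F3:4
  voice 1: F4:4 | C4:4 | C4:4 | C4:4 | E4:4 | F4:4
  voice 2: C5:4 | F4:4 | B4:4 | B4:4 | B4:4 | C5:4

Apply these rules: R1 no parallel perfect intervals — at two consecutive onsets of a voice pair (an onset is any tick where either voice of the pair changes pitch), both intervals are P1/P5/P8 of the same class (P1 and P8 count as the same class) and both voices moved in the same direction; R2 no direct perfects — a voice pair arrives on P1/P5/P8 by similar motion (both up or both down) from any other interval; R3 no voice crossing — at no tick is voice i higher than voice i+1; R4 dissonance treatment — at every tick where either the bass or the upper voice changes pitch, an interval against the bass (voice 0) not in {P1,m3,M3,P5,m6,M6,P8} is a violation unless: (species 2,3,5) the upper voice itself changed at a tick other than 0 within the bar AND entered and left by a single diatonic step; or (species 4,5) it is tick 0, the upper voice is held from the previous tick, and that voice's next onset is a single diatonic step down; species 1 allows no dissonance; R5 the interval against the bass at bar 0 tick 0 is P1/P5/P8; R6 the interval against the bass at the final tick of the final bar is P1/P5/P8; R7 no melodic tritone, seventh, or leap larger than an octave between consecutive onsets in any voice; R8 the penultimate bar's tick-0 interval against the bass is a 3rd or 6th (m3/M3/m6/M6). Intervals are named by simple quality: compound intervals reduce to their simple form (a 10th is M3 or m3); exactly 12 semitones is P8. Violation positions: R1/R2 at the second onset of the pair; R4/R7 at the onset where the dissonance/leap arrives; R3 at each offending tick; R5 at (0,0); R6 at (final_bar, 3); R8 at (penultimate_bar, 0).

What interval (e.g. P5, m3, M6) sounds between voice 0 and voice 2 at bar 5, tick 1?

voice 0=F3 voice 2=C5 -> P5

P5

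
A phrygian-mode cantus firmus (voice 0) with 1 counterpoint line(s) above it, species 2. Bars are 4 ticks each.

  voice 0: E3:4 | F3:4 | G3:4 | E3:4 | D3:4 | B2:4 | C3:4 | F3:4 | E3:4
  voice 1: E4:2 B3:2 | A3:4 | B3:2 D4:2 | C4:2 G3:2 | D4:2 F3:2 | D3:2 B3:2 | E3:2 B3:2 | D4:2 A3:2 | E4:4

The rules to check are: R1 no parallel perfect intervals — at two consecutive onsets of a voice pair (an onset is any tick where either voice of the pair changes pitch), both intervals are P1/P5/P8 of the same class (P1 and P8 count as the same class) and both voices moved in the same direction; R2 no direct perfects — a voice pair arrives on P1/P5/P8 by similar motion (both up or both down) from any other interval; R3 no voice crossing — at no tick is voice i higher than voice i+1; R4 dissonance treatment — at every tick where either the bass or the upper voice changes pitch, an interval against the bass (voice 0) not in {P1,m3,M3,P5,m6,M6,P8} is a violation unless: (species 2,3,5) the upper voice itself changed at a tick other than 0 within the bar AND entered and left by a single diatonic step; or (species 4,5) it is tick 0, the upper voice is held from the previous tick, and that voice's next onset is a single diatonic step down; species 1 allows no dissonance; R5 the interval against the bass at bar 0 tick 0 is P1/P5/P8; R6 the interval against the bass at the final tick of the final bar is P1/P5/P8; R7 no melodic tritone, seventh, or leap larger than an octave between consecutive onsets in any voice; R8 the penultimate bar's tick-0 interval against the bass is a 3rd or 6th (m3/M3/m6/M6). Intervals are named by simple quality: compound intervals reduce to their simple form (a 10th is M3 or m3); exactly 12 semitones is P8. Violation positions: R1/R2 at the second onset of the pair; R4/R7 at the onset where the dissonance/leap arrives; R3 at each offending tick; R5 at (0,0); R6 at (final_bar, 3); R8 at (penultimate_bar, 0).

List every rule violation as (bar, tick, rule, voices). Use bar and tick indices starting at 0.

(6, 2, R4, (0, 1))

bar 0: v0=E3 v1=E4 downbeat P8
bar 1: v0=F3 v1=A3 downbeat M3
bar 2: v0=G3 v1=B3 downbeat M3
bar 3: v0=E3 v1=C4 downbeat m6
bar 4: v0=D3 v1=D4 downbeat P8
bar 5: v0=B2 v1=D3 downbeat m3
bar 6: v0=C3 v1=E3 downbeat M3
bar 7: v0=F3 v1=D4 downbeat M6
bar 8: v0=E3 v1=E4 downbeat P8
  -> R4 @ bar 6 tick 2 v(0, 1): C3/B3 M7 untreated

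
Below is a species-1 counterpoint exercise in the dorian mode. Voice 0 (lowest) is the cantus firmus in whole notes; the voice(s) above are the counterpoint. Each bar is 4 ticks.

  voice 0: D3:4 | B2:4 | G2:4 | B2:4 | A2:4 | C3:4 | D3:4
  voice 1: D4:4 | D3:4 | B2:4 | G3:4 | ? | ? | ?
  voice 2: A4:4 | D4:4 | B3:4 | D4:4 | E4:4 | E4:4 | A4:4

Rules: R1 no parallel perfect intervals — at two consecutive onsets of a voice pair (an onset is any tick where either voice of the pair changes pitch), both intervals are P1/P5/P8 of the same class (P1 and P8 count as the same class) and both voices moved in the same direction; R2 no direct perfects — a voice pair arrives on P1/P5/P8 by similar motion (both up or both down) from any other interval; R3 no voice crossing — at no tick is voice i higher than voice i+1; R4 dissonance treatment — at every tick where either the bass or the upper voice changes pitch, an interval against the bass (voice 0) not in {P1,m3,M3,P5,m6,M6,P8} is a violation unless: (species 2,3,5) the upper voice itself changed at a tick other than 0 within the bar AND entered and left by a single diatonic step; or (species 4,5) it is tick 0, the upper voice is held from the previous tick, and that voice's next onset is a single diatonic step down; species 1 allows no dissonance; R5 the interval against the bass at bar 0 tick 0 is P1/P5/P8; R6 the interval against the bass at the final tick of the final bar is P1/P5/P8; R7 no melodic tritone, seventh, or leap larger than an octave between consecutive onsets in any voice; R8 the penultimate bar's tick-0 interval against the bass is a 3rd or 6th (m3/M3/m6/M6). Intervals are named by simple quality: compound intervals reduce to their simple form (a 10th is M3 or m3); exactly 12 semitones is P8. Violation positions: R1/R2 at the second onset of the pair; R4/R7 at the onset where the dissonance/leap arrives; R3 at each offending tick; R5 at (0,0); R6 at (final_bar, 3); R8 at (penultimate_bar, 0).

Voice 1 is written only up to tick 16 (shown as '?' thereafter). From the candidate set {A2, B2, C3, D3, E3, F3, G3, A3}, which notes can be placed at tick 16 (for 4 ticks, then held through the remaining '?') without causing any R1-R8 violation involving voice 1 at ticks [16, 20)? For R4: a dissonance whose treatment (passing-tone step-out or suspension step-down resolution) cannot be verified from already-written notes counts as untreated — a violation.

A2: violates R2,R7
B2: violates R4
C3: legal
D3: violates R4
E3: violates R2
F3: legal
G3: violates R4
A3: violates R1

{C3, F3}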